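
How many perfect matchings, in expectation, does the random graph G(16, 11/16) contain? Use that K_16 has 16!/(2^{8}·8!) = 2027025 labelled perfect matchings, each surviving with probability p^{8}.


K_16 has 16!/(2^{8}·8!) = 2027025 labelled perfect matchings.
For each such perfect matching H, let X_H = 1 if all 8 edges of H are present in G. Then P[X_H = 1] = p^{8} = (11/16)^{8} = 214358881/4294967296.
Summing the indicators: E[X] = Σ_H E[X_H] = 2027025 · p^{8} = 2027025 · 214358881/4294967296 = 434510810759025/4294967296.
Numerically: E[X] ≈ 1.012e+05.

E[X] = 2027025 · (11/16)^{8} = 434510810759025/4294967296 ≈ 1.012e+05.


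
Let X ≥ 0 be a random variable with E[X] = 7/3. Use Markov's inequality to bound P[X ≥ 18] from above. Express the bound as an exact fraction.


μ = E[X] = 7/3, a = 18.
Markov: P[X ≥ 18] ≤ μ/a = (7/3)/18 = 7/54.
Numerically: ≈ 0.12963.
(Since a = 18 > μ = 2.33333, the bound 7/54 is < 1 and informative.)

P[X ≥ 18] ≤ 7/54 ≈ 0.12963.


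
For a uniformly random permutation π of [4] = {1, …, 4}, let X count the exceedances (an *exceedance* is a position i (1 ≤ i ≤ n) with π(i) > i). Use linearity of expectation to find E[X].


Write X = Σ_{i=1}^{4} X_i, where X_i = 1_{π(i) > i}.
For each fixed i, π(i) is uniform over {1, …, 4} (marginal of a uniform permutation), so P[π(i) > i] = (n − i)/n. Summing: Σ_{i=1}^{4} (n − i)/n = (0 + 1 + … + 3)/4 = 4(4 − 1)/(2·4) = (4 − 1)/2.
Hence E[X] = Σ_{i=1}^{4} (4 − i)/4 = 3/2 ≈ 1.500.

E[X] = 3/2 = 1.500.


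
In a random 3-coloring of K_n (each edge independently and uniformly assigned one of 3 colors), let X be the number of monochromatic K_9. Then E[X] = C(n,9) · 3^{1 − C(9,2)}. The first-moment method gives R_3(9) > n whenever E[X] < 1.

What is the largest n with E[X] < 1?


We need C(n, 9) · 3^{1 − 36} < 1, i.e. C(n, 9) < 3^{36 − 1} = 50031545098999707.
Check values of n near the boundary:
  n = 298: C(298, 9) = 45207677551849890; 45207677551849890 < 50031545098999707? YES
  n = 299: C(299, 9) = 46610674441390059; 46610674441390059 < 50031545098999707? YES
  n = 300: C(300, 9) = 48052241692154700; 48052241692154700 < 50031545098999707? YES
  n = 301: C(301, 9) = 49533303936090975; 49533303936090975 < 50031545098999707? YES
  n = 302: C(302, 9) = 51054804739588650; 51054804739588650 < 50031545098999707? NO
The largest n with C(n, 9) < 50031545098999707 is n = 301 (where E[X] = 16511101312030325/16677181699666569 ≈ 0.990). Hence R_3(9) > 301, i.e. R_3(9) ≥ 302.

Largest n = 301; hence R_3(9) > 301.


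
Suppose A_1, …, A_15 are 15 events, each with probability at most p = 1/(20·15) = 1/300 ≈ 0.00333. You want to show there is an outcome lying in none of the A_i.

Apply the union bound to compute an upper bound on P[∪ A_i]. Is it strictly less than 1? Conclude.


Union bound: P[∪_{i=1}^{15} A_i] ≤ Σ_i P[A_i] ≤ 15·p = 15·(1/300) = 1/20.
Numerically: 1/20 ≈ 0.05000.
Is 1/20 < 1? YES.
Since P[∪ A_i] ≤ 1/20 < 1, the complement has P[∩ A_i^c] ≥ 1 − 1/20 = 19/20 > 0, so some outcome avoids every A_i.

15·p = 1/20 ≈ 0.05000; existence CERTIFIED by the union bound.


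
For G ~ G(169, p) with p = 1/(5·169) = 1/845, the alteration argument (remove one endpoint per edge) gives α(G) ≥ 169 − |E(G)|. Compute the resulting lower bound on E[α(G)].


E[|E(G)|] = C(169, 2)·p = 14196 · (1/845) = 84/5.
E[α(G)] ≥ n − E[|E(G)|] = 169 − 84/5 = 761/5.
Numerically: ≈ 152.200000.
(This is only a lower bound; the true E[α(G)] may be larger.)

E[α(G)] ≥ 761/5 ≈ 152.200000.


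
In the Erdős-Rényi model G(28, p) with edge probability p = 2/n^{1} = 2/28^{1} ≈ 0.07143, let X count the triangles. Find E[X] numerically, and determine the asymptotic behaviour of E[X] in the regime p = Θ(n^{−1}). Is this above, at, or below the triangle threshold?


Number of potential triangles: C(28, 3) = 3276.
Each occurs with probability p³ ≈ (0.07143)³ ≈ 3.644315e-04.
By linearity: E[X] = C(28, 3)·p³ ≈ 3276 · 3.644315e-04 ≈ 1.1939.
Here α = 1, so p = 2/n is exactly at the triangle threshold p ~ 1/n. Asymptotically E[X] → c³/6 = 2³/6 = 4/3 ≈ 1.3333, a bounded constant. In this regime the triangle count is asymptotically Poisson(c³/6).

E[X] ≈ 1.1939; in regime p = Θ(1/n^{1}) E[X] stays bounded (at the triangle threshold p ~ 1/n).


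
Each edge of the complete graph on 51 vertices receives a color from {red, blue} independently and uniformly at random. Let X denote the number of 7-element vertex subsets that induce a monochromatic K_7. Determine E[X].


Let X = Σ_S X_S over the C(51, 7) = 115775100 subsets S of size 7, where X_S = 1 if the K_7 on S is monochromatic.
For a fixed S, the K_7 on S has C(7, 2) = 21 edges. P[all 21 edges red] = (1/2)^21, and likewise for blue, so P[monochromatic] = 2·(1/2)^21 = 2^{1 − 21} = 1/1048576.
Summing: E[X] = C(51, 7) · 2^{1 − 21} = 115775100 · 1/1048576 = 28943775/262144.
Numerically: E[X] ≈ 110.41174.

E[X] = C(51,7)·2^(1−C(7,2)) = 28943775/262144 ≈ 110.41174.


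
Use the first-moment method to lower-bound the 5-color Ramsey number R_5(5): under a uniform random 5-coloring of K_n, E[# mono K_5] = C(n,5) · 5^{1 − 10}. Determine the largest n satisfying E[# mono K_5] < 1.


We need C(n, 5) · 5^{1 − 10} < 1, i.e. C(n, 5) < 5^{10 − 1} = 1953125.
Check values of n near the boundary:
  n = 48: C(48, 5) = 1712304; 1712304 < 1953125? YES
  n = 49: C(49, 5) = 1906884; 1906884 < 1953125? YES
  n = 50: C(50, 5) = 2118760; 2118760 < 1953125? NO
  n = 51: C(51, 5) = 2349060; 2349060 < 1953125? NO
The largest n with C(n, 5) < 1953125 is n = 49 (where E[X] = 1906884/1953125 ≈ 0.9763). Hence R_5(5) > 49, i.e. R_5(5) ≥ 50.

Largest n = 49; hence R_5(5) > 49.


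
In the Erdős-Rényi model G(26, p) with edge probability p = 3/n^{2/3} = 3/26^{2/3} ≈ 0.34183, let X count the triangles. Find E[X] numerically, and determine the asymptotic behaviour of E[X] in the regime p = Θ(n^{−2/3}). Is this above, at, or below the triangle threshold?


Number of potential triangles: C(26, 3) = 2600.
Each occurs with probability p³ ≈ (0.34183)³ ≈ 3.9940828e-02.
By linearity: E[X] = C(26, 3)·p³ ≈ 2600 · 3.9940828e-02 ≈ 103.84615.
Since α = 2/3 < 1, p = c/n^{2/3} ≫ 1/n is above the triangle threshold p ~ 1/n. Asymptotically E[X] ~ (c³/6)·n^{3(1−α)} = (3³/6)·n^{1} → ∞; triangles are abundant w.h.p.

E[X] ≈ 103.84615; in regime p = Θ(1/n^{2/3}) E[X] diverges (above the triangle threshold p ~ 1/n).


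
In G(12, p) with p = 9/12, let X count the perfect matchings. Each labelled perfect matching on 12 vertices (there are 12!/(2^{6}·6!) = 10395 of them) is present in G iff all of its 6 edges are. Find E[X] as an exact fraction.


K_12 has 12!/(2^{6}·6!) = 10395 labelled perfect matchings.
For each such perfect matching H, let X_H = 1 if all 6 edges of H are present in G. Then P[X_H = 1] = p^{6} = (3/4)^{6} = 729/4096.
By linearity: E[X] = Σ_H E[X_H] = 10395 · p^{6} = 10395 · 729/4096 = 7577955/4096.
Numerically: E[X] ≈ 1850.09.

E[X] = 10395 · (3/4)^{6} = 7577955/4096 ≈ 1850.09.


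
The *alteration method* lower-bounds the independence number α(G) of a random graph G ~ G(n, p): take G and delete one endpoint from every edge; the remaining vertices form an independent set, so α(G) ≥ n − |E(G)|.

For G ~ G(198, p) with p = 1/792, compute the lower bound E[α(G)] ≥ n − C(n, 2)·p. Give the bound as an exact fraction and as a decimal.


E[|E(G)|] = C(198, 2)·p = 19503 · (1/792) = 197/8.
E[α(G)] ≥ n − E[|E(G)|] = 198 − 197/8 = 1387/8.
Numerically: ≈ 173.375000.
(This is only a lower bound; the true E[α(G)] may be larger.)

E[α(G)] ≥ 1387/8 ≈ 173.375000.


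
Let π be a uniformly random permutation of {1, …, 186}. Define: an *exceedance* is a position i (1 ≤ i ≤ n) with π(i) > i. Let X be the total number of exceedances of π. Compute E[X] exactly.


Write X = Σ_{i=1}^{186} X_i, where X_i = 1_{π(i) > i}.
For each fixed i, π(i) is uniform over {1, …, 186} (marginal of a uniform permutation), so P[π(i) > i] = (n − i)/n. Summing: Σ_{i=1}^{186} (n − i)/n = (0 + 1 + … + 185)/186 = 186(186 − 1)/(2·186) = (186 − 1)/2.
Hence E[X] = Σ_{i=1}^{186} (186 − i)/186 = 185/2 ≈ 92.5000.

E[X] = 185/2 = 92.5000.


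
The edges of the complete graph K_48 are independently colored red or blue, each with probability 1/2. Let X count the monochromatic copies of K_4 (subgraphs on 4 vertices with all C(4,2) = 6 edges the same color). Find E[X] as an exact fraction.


Let X = Σ_S X_S over the C(48, 4) = 194580 subsets S of size 4, where X_S = 1 if the K_4 on S is monochromatic.
For a fixed S, the K_4 on S has C(4, 2) = 6 edges. P[all 6 edges red] = (1/2)^6, and likewise for blue, so P[monochromatic] = 2·(1/2)^6 = 2^{1 − 6} = 1/32.
By linearity of expectation: E[X] = C(48, 4) · 2^{1 − 6} = 194580 · 1/32 = 48645/8.
Numerically: E[X] ≈ 6080.625000.

E[X] = C(48,4)·2^(1−C(4,2)) = 48645/8 ≈ 6080.625000.


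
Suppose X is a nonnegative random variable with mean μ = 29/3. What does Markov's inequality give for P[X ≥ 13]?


μ = E[X] = 29/3, a = 13.
Markov: P[X ≥ 13] ≤ μ/a = (29/3)/13 = 29/39.
Numerically: ≈ 0.743590.
(Since a = 13 > μ = 9.666667, the bound 29/39 is < 1 and informative.)

P[X ≥ 13] ≤ 29/39 ≈ 0.743590.


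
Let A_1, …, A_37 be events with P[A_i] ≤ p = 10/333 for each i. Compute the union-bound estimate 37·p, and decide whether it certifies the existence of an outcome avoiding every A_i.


Union bound: P[∪_{i=1}^{37} A_i] ≤ Σ_i P[A_i] ≤ 37·p = 37·(10/333) = 10/9.
Numerically: 10/9 ≈ 1.1111.
Is 10/9 < 1? NO.
Since the bound 10/9 is ≥ 1, the union bound is uninformative here; it does NOT by itself certify existence.

37·p = 10/9 ≈ 1.1111; existence NOT certified by the union bound.


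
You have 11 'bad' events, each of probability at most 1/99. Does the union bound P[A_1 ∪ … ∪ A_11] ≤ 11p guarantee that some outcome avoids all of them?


Union bound: P[∪_{i=1}^{11} A_i] ≤ Σ_i P[A_i] ≤ 11·p = 11·(1/99) = 1/9.
Numerically: 1/9 ≈ 0.11111.
Is 1/9 < 1? YES.
Since P[∪ A_i] ≤ 1/9 < 1, the complement has P[∩ A_i^c] ≥ 1 − 1/9 = 8/9 > 0, so some outcome avoids every A_i.

11·p = 1/9 ≈ 0.11111; existence CERTIFIED by the union bound.


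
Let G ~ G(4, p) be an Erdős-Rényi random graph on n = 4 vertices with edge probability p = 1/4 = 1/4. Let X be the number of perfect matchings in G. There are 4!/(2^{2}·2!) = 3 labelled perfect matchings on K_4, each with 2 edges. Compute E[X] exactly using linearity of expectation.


K_4 has 4!/(2^{2}·2!) = 3 labelled perfect matchings.
For each such perfect matching H, let X_H = 1 if all 2 edges of H are present in G. Then P[X_H = 1] = p^{2} = (1/4)^{2} = 1/16.
By linearity of expectation: E[X] = Σ_H E[X_H] = 3 · p^{2} = 3 · 1/16 = 3/16.
Numerically: E[X] ≈ 0.1875.

E[X] = 3 · (1/4)^{2} = 3/16 ≈ 0.1875.


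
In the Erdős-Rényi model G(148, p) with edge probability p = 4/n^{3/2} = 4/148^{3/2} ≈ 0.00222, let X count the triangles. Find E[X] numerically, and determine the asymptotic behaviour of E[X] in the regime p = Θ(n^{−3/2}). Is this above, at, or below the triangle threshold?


Number of potential triangles: C(148, 3) = 529396.
Each occurs with probability p³ ≈ (0.00222)³ ≈ 1.09648e-08.
By linearity: E[X] = C(148, 3)·p³ ≈ 529396 · 1.09648e-08 ≈ 0.006.
Since α = 3/2 > 1, p = c/n^{3/2} = o(1/n) is below the triangle threshold p ~ 1/n. Asymptotically E[X] ~ (c³/6)·n^{3(1−α)} = (4³/6)·n^{-1.5} → 0, so by Markov's inequality G has no triangles w.h.p.

E[X] ≈ 0.006; in regime p = Θ(1/n^{3/2}) E[X] tends to 0 (below the triangle threshold p ~ 1/n).


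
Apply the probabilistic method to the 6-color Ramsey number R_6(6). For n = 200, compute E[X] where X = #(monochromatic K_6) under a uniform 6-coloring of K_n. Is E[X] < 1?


E[X] = C(200, 6) · 6^{1 − 15} = 82408626300 · 6^{−14} = 82408626300/78364164096.
As a reduced fraction: E[X] = 6867385525/6530347008 ≈ 1.051611.
Is E[X] < 1? NO.
Since E[X] ≥ 1, the first-moment bound is inconclusive at n = 200; it does NOT by itself certify R_6(6) > 200.

E[X] = 6867385525/6530347008 ≈ 1.051611; E[X] ≥ 1; first-moment method inconclusive here.


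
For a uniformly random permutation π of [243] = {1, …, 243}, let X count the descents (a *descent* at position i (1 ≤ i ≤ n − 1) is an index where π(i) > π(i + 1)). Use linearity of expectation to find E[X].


Write X = Σ X_I over i = 1, …, 242, with X_I the indicator of one descent.
There are 242 indicators.
For each fixed i, the pair (π(i), π(i+1)) is a uniformly random ordered pair of distinct values from {1, …, 243}; by symmetry P[π(i) > π(i+1)] = 1/2.
By linearity: E[X] = 242 · (1/2) = (243 − 1) · (1/2) = 121 ≈ 121.0000.

E[X] = 121 = 121.0000.


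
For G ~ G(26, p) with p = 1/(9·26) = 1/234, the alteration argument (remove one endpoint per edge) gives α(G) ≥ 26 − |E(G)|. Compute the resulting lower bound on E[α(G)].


E[|E(G)|] = C(26, 2)·p = 325 · (1/234) = 25/18.
E[α(G)] ≥ n − E[|E(G)|] = 26 − 25/18 = 443/18.
Numerically: ≈ 24.6111.
(This is only a lower bound; the true E[α(G)] may be larger.)

E[α(G)] ≥ 443/18 ≈ 24.6111.


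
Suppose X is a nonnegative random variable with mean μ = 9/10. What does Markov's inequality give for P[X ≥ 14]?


μ = E[X] = 9/10, a = 14.
Markov: P[X ≥ 14] ≤ μ/a = (9/10)/14 = 9/140.
Numerically: ≈ 0.06429.
(Since a = 14 > μ = 0.90000, the bound 9/140 is < 1 and informative.)

P[X ≥ 14] ≤ 9/140 ≈ 0.06429.


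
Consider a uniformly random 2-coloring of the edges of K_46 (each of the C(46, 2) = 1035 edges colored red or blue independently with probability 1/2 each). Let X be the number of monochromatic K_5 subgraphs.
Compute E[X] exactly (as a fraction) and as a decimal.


Let X = Σ_S X_S over the C(46, 5) = 1370754 subsets S of size 5, where X_S = 1 if the K_5 on S is monochromatic.
For a fixed S, the K_5 on S has C(5, 2) = 10 edges. P[all 10 edges red] = (1/2)^10, and likewise for blue, so P[monochromatic] = 2·(1/2)^10 = 2^{1 − 10} = 1/512.
By linearity of expectation: E[X] = C(46, 5) · 2^{1 − 10} = 1370754 · 1/512 = 685377/256.
Numerically: E[X] ≈ 2677.254.

E[X] = C(46,5)·2^(1−C(5,2)) = 685377/256 ≈ 2677.254.


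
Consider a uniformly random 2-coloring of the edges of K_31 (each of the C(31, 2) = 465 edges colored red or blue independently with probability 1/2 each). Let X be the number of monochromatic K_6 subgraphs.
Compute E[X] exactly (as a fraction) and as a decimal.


Let X = Σ_S X_S over the C(31, 6) = 736281 subsets S of size 6, where X_S = 1 if the K_6 on S is monochromatic.
For a fixed S, the K_6 on S has C(6, 2) = 15 edges. P[all 15 edges red] = (1/2)^15, and likewise for blue, so P[monochromatic] = 2·(1/2)^15 = 2^{1 − 15} = 1/16384.
By linearity of expectation: E[X] = C(31, 6) · 2^{1 − 15} = 736281 · 1/16384 = 736281/16384.
Numerically: E[X] ≈ 44.939.

E[X] = C(31,6)·2^(1−C(6,2)) = 736281/16384 ≈ 44.939.


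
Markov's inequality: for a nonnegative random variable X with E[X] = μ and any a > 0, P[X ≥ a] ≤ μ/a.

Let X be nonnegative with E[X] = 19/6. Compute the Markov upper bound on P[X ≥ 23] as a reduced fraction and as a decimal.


μ = E[X] = 19/6, a = 23.
Markov: P[X ≥ 23] ≤ μ/a = (19/6)/23 = 19/138.
Numerically: ≈ 0.138.
(Since a = 23 > μ = 3.167, the bound 19/138 is < 1 and informative.)

P[X ≥ 23] ≤ 19/138 ≈ 0.138.


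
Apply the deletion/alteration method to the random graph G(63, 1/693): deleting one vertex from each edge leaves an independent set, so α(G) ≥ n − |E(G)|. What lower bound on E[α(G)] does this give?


E[|E(G)|] = C(63, 2)·p = 1953 · (1/693) = 31/11.
E[α(G)] ≥ n − E[|E(G)|] = 63 − 31/11 = 662/11.
Numerically: ≈ 60.181818.
(This is only a lower bound; the true E[α(G)] may be larger.)

E[α(G)] ≥ 662/11 ≈ 60.181818.


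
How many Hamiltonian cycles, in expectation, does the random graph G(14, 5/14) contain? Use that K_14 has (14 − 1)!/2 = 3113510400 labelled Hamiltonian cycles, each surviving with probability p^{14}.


K_14 has (14 − 1)!/2 = 3113510400 labelled Hamiltonian cycles.
For each such Hamiltonian cycle H, let X_H = 1 if all 14 edges of H are present in G. Then P[X_H = 1] = p^{14} = (5/14)^{14} = 6103515625/11112006825558016.
By linearity of expectation: E[X] = Σ_H E[X_H] = 3113510400 · p^{14} = 3113510400 · 6103515625/11112006825558016 = 5302276611328125/3100448333024.
Numerically: E[X] ≈ 1710.

E[X] = 3113510400 · (5/14)^{14} = 5302276611328125/3100448333024 ≈ 1710.


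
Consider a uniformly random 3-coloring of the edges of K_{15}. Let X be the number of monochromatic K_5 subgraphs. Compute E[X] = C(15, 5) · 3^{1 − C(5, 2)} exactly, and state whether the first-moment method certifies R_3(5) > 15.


E[X] = C(15, 5) · 3^{1 − 10} = 3003 · 3^{−9} = 3003/19683.
As a reduced fraction: E[X] = 1001/6561 ≈ 0.15257.
Is E[X] < 1? YES.
Since E[X] < 1, there exists a 3-coloring of K_{15} with no monochromatic K_5; hence R_3(5) > 15.

E[X] = 1001/6561 ≈ 0.15257; E[X] < 1, so R_3(5) > 15.


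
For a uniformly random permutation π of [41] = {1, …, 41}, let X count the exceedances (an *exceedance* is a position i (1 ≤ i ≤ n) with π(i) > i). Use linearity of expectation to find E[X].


Write X = Σ_{i=1}^{41} X_i, where X_i = 1_{π(i) > i}.
For each fixed i, π(i) is uniform over {1, …, 41} (marginal of a uniform permutation), so P[π(i) > i] = (n − i)/n. Summing: Σ_{i=1}^{41} (n − i)/n = (0 + 1 + … + 40)/41 = 41(41 − 1)/(2·41) = (41 − 1)/2.
Hence E[X] = Σ_{i=1}^{41} (41 − i)/41 = 20 ≈ 20.0000.

E[X] = 20 = 20.0000.


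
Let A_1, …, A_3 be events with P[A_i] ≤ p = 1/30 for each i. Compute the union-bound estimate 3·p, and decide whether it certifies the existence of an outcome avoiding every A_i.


Union bound: P[∪_{i=1}^{3} A_i] ≤ Σ_i P[A_i] ≤ 3·p = 3·(1/30) = 1/10.
Numerically: 1/10 ≈ 0.100.
Is 1/10 < 1? YES.
Since P[∪ A_i] ≤ 1/10 < 1, the complement has P[∩ A_i^c] ≥ 1 − 1/10 = 9/10 > 0, so some outcome avoids every A_i.

3·p = 1/10 ≈ 0.100; existence CERTIFIED by the union bound.


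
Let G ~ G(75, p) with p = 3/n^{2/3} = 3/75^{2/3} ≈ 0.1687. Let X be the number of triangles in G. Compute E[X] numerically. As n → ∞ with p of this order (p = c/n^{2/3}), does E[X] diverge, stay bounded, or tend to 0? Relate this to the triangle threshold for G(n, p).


Number of potential triangles: C(75, 3) = 67525.
Each occurs with probability p³ ≈ (0.1687)³ ≈ 4.800000e-03.
By linearity: E[X] = C(75, 3)·p³ ≈ 67525 · 4.800000e-03 ≈ 324.1200.
Since α = 2/3 < 1, p = c/n^{2/3} ≫ 1/n is above the triangle threshold p ~ 1/n. Asymptotically E[X] ~ (c³/6)·n^{3(1−α)} = (3³/6)·n^{1} → ∞; triangles are abundant w.h.p.

E[X] ≈ 324.1200; in regime p = Θ(1/n^{2/3}) E[X] diverges (above the triangle threshold p ~ 1/n).


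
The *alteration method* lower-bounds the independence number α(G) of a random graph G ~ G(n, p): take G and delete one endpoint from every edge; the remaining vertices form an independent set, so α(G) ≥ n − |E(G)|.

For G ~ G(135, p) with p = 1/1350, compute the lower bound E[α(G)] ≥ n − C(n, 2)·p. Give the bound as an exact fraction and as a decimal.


E[|E(G)|] = C(135, 2)·p = 9045 · (1/1350) = 67/10.
E[α(G)] ≥ n − E[|E(G)|] = 135 − 67/10 = 1283/10.
Numerically: ≈ 128.300000.
(This is only a lower bound; the true E[α(G)] may be larger.)

E[α(G)] ≥ 1283/10 ≈ 128.300000.


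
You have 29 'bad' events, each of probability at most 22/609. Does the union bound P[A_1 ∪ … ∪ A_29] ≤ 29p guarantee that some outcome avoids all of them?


Union bound: P[∪_{i=1}^{29} A_i] ≤ Σ_i P[A_i] ≤ 29·p = 29·(22/609) = 22/21.
Numerically: 22/21 ≈ 1.0476190.
Is 22/21 < 1? NO.
Since the bound 22/21 is ≥ 1, the union bound is uninformative here; it does NOT by itself certify existence.

29·p = 22/21 ≈ 1.0476190; existence NOT certified by the union bound.


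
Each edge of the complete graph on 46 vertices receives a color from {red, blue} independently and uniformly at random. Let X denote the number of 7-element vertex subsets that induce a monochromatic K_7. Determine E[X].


Let X = Σ_S X_S over the C(46, 7) = 53524680 subsets S of size 7, where X_S = 1 if the K_7 on S is monochromatic.
For a fixed S, the K_7 on S has C(7, 2) = 21 edges. P[all 21 edges red] = (1/2)^21, and likewise for blue, so P[monochromatic] = 2·(1/2)^21 = 2^{1 − 21} = 1/1048576.
By linearity: E[X] = C(46, 7) · 2^{1 − 21} = 53524680 · 1/1048576 = 6690585/131072.
Numerically: E[X] ≈ 51.04511.

E[X] = C(46,7)·2^(1−C(7,2)) = 6690585/131072 ≈ 51.04511.


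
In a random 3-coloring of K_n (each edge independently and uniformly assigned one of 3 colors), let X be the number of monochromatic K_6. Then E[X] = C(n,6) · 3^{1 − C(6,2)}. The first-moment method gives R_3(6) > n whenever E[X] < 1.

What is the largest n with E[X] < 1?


We need C(n, 6) · 3^{1 − 15} < 1, i.e. C(n, 6) < 3^{15 − 1} = 4782969.
Check values of n near the boundary:
  n = 35: C(35, 6) = 1623160; 1623160 < 4782969? YES
  n = 36: C(36, 6) = 1947792; 1947792 < 4782969? YES
  n = 37: C(37, 6) = 2324784; 2324784 < 4782969? YES
  n = 38: C(38, 6) = 2760681; 2760681 < 4782969? YES
  n = 39: C(39, 6) = 3262623; 3262623 < 4782969? YES
  n = 40: C(40, 6) = 3838380; 3838380 < 4782969? YES
  n = 41: C(41, 6) = 4496388; 4496388 < 4782969? YES
  n = 42: C(42, 6) = 5245786; 5245786 < 4782969? NO
  n = 43: C(43, 6) = 6096454; 6096454 < 4782969? NO
The largest n with C(n, 6) < 4782969 is n = 41 (where E[X] = 1498796/1594323 ≈ 0.94008). Hence R_3(6) > 41, i.e. R_3(6) ≥ 42.

Largest n = 41; hence R_3(6) > 41.


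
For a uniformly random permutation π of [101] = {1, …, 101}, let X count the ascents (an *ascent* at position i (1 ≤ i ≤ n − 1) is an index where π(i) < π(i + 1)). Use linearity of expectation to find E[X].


Write X = Σ X_I over i = 1, …, 100, with X_I the indicator of one ascent.
There are 100 indicators.
For each fixed i, the pair (π(i), π(i+1)) is a uniformly random ordered pair of distinct values from {1, …, 101}; by symmetry P[π(i) < π(i+1)] = 1/2.
By linearity: E[X] = 100 · (1/2) = (101 − 1) · (1/2) = 50 ≈ 50.0000.

E[X] = 50 = 50.0000.


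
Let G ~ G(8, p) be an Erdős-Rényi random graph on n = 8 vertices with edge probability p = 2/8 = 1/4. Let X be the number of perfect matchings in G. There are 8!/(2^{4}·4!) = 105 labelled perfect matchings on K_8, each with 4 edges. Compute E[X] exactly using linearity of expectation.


K_8 has 8!/(2^{4}·4!) = 105 labelled perfect matchings.
For each such perfect matching H, let X_H = 1 if all 4 edges of H are present in G. Then P[X_H = 1] = p^{4} = (1/4)^{4} = 1/256.
Summing the indicators: E[X] = Σ_H E[X_H] = 105 · p^{4} = 105 · 1/256 = 105/256.
Numerically: E[X] ≈ 0.41016.

E[X] = 105 · (1/4)^{4} = 105/256 ≈ 0.41016.


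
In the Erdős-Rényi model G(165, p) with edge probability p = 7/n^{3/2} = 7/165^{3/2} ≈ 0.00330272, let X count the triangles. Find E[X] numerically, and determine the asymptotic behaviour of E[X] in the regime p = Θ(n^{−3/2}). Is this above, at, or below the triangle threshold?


Number of potential triangles: C(165, 3) = 735130.
Each occurs with probability p³ ≈ (0.00330272)³ ≈ 3.60260271e-08.
By linearity: E[X] = C(165, 3)·p³ ≈ 735130 · 3.60260271e-08 ≈ 0.026484.
Since α = 3/2 > 1, p = c/n^{3/2} = o(1/n) is below the triangle threshold p ~ 1/n. Asymptotically E[X] ~ (c³/6)·n^{3(1−α)} = (7³/6)·n^{-1.5} → 0, so by Markov's inequality G has no triangles w.h.p.

E[X] ≈ 0.026484; in regime p = Θ(1/n^{3/2}) E[X] tends to 0 (below the triangle threshold p ~ 1/n).


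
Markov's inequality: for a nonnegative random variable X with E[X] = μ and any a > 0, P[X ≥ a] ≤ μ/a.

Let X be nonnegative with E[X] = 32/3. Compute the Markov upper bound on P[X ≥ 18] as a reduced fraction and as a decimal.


μ = E[X] = 32/3, a = 18.
Markov: P[X ≥ 18] ≤ μ/a = (32/3)/18 = 16/27.
Numerically: ≈ 0.5926.
(Since a = 18 > μ = 10.6667, the bound 16/27 is < 1 and informative.)

P[X ≥ 18] ≤ 16/27 ≈ 0.5926.


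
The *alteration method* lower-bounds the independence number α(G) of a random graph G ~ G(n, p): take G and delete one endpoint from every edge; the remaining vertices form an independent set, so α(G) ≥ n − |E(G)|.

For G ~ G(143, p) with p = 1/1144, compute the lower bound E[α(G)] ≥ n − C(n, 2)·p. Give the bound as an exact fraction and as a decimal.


E[|E(G)|] = C(143, 2)·p = 10153 · (1/1144) = 71/8.
E[α(G)] ≥ n − E[|E(G)|] = 143 − 71/8 = 1073/8.
Numerically: ≈ 134.1250.
(This is only a lower bound; the true E[α(G)] may be larger.)

E[α(G)] ≥ 1073/8 ≈ 134.1250.


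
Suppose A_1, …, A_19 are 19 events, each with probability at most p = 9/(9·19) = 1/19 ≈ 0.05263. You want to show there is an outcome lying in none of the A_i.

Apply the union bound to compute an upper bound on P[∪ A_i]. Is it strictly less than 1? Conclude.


Union bound: P[∪_{i=1}^{19} A_i] ≤ Σ_i P[A_i] ≤ 19·p = 19·(1/19) = 1.
Numerically: 1 ≈ 1.00000.
Is 1 < 1? NO.
Since the bound 1 is ≥ 1, the union bound is uninformative here; it does NOT by itself certify existence.

19·p = 1 ≈ 1.00000; existence NOT certified by the union bound.


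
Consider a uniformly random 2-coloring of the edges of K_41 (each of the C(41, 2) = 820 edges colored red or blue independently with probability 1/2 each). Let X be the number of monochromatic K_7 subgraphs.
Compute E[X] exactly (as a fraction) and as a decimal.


Let X = Σ_S X_S over the C(41, 7) = 22481940 subsets S of size 7, where X_S = 1 if the K_7 on S is monochromatic.
For a fixed S, the K_7 on S has C(7, 2) = 21 edges. P[all 21 edges red] = (1/2)^21, and likewise for blue, so P[monochromatic] = 2·(1/2)^21 = 2^{1 − 21} = 1/1048576.
By linearity: E[X] = C(41, 7) · 2^{1 − 21} = 22481940 · 1/1048576 = 5620485/262144.
Numerically: E[X] ≈ 21.4404.

E[X] = C(41,7)·2^(1−C(7,2)) = 5620485/262144 ≈ 21.4404.


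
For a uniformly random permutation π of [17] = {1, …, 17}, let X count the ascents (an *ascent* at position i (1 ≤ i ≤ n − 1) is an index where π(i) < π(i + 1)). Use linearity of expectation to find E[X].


Write X = Σ X_I over i = 1, …, 16, with X_I the indicator of one ascent.
There are 16 indicators.
For each fixed i, the pair (π(i), π(i+1)) is a uniformly random ordered pair of distinct values from {1, …, 17}; by symmetry P[π(i) < π(i+1)] = 1/2.
By linearity: E[X] = 16 · (1/2) = (17 − 1) · (1/2) = 8 ≈ 8.0000.

E[X] = 8 = 8.0000.


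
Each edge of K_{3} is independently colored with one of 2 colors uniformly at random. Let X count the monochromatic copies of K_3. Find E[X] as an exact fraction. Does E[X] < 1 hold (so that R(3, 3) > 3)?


E[X] = C(3, 3) · 2^{1 − 3} = 1 · 2^{−2} = 1/4.
As a reduced fraction: E[X] = 1/4 ≈ 0.2500.
Is E[X] < 1? YES.
Since E[X] < 1, there exists a 2-coloring of K_{3} with no monochromatic K_3; hence R(3, 3) > 3.

E[X] = 1/4 ≈ 0.2500; E[X] < 1, so R(3, 3) > 3.


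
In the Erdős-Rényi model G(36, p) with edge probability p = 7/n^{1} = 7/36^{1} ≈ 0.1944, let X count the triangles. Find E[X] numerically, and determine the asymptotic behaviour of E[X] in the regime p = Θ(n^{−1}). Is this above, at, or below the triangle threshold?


Number of potential triangles: C(36, 3) = 7140.
Each occurs with probability p³ ≈ (0.1944)³ ≈ 7.351680e-03.
By linearity: E[X] = C(36, 3)·p³ ≈ 7140 · 7.351680e-03 ≈ 52.4910.
Here α = 1, so p = 7/n is exactly at the triangle threshold p ~ 1/n. Asymptotically E[X] → c³/6 = 7³/6 = 343/6 ≈ 57.1667, a bounded constant. In this regime the triangle count is asymptotically Poisson(c³/6).

E[X] ≈ 52.4910; in regime p = Θ(1/n^{1}) E[X] stays bounded (at the triangle threshold p ~ 1/n).


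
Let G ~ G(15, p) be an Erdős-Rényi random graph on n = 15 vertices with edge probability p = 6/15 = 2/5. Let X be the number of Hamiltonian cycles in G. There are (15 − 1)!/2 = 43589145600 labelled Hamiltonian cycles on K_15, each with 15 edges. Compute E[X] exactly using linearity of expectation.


K_15 has (15 − 1)!/2 = 43589145600 labelled Hamiltonian cycles.
For each such Hamiltonian cycle H, let X_H = 1 if all 15 edges of H are present in G. Then P[X_H = 1] = p^{15} = (2/5)^{15} = 32768/30517578125.
By linearity: E[X] = Σ_H E[X_H] = 43589145600 · p^{15} = 43589145600 · 32768/30517578125 = 57133164920832/1220703125.
Numerically: E[X] ≈ 4.68e+04.

E[X] = 43589145600 · (2/5)^{15} = 57133164920832/1220703125 ≈ 4.68e+04.


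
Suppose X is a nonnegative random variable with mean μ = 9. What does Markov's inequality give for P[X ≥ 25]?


μ = E[X] = 9, a = 25.
Markov: P[X ≥ 25] ≤ μ/a = (9)/25 = 9/25.
Numerically: ≈ 0.3600.
(Since a = 25 > μ = 9.0000, the bound 9/25 is < 1 and informative.)

P[X ≥ 25] ≤ 9/25 ≈ 0.3600.


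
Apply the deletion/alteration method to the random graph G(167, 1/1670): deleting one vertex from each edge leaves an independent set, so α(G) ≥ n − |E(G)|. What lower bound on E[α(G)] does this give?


E[|E(G)|] = C(167, 2)·p = 13861 · (1/1670) = 83/10.
E[α(G)] ≥ n − E[|E(G)|] = 167 − 83/10 = 1587/10.
Numerically: ≈ 158.70000.
(This is only a lower bound; the true E[α(G)] may be larger.)

E[α(G)] ≥ 1587/10 ≈ 158.70000.


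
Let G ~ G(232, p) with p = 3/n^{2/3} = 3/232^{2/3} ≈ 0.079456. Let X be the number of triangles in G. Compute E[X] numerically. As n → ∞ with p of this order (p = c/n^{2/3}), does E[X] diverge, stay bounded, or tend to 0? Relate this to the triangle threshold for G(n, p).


Number of potential triangles: C(232, 3) = 2054360.
Each occurs with probability p³ ≈ (0.079456)³ ≈ 5.0163496e-04.
By linearity: E[X] = C(232, 3)·p³ ≈ 2054360 · 5.0163496e-04 ≈ 1030.53879.
Since α = 2/3 < 1, p = c/n^{2/3} ≫ 1/n is above the triangle threshold p ~ 1/n. Asymptotically E[X] ~ (c³/6)·n^{3(1−α)} = (3³/6)·n^{1} → ∞; triangles are abundant w.h.p.

E[X] ≈ 1030.53879; in regime p = Θ(1/n^{2/3}) E[X] diverges (above the triangle threshold p ~ 1/n).


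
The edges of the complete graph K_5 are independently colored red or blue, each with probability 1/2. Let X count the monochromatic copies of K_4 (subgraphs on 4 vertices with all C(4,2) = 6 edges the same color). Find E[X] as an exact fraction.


Let X = Σ_S X_S over the C(5, 4) = 5 subsets S of size 4, where X_S = 1 if the K_4 on S is monochromatic.
For a fixed S, the K_4 on S has C(4, 2) = 6 edges. P[all 6 edges red] = (1/2)^6, and likewise for blue, so P[monochromatic] = 2·(1/2)^6 = 2^{1 − 6} = 1/32.
By linearity: E[X] = C(5, 4) · 2^{1 − 6} = 5 · 1/32 = 5/32.
Numerically: E[X] ≈ 0.1562.

E[X] = C(5,4)·2^(1−C(4,2)) = 5/32 ≈ 0.1562.


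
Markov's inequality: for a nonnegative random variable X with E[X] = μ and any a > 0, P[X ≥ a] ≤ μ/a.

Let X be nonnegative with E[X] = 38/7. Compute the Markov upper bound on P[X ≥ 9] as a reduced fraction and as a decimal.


μ = E[X] = 38/7, a = 9.
Markov: P[X ≥ 9] ≤ μ/a = (38/7)/9 = 38/63.
Numerically: ≈ 0.60317.
(Since a = 9 > μ = 5.42857, the bound 38/63 is < 1 and informative.)

P[X ≥ 9] ≤ 38/63 ≈ 0.60317.


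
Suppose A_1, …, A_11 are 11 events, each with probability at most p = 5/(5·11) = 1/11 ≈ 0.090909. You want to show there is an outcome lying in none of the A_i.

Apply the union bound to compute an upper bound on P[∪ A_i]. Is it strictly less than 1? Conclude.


Union bound: P[∪_{i=1}^{11} A_i] ≤ Σ_i P[A_i] ≤ 11·p = 11·(1/11) = 1.
Numerically: 1 ≈ 1.000000.
Is 1 < 1? NO.
Since the bound 1 is ≥ 1, the union bound is uninformative here; it does NOT by itself certify existence.

11·p = 1 ≈ 1.000000; existence NOT certified by the union bound.


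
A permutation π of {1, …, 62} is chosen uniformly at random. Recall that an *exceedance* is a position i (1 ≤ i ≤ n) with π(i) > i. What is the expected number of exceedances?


Write X = Σ_{i=1}^{62} X_i, where X_i = 1_{π(i) > i}.
For each fixed i, π(i) is uniform over {1, …, 62} (marginal of a uniform permutation), so P[π(i) > i] = (n − i)/n. Summing: Σ_{i=1}^{62} (n − i)/n = (0 + 1 + … + 61)/62 = 62(62 − 1)/(2·62) = (62 − 1)/2.
Hence E[X] = Σ_{i=1}^{62} (62 − i)/62 = 61/2 ≈ 30.50000.

E[X] = 61/2 = 30.50000.


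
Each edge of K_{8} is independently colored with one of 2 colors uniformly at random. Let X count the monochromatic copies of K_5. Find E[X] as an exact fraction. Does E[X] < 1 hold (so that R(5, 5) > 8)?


E[X] = C(8, 5) · 2^{1 − 10} = 56 · 2^{−9} = 56/512.
As a reduced fraction: E[X] = 7/64 ≈ 0.109.
Is E[X] < 1? YES.
Since E[X] < 1, there exists a 2-coloring of K_{8} with no monochromatic K_5; hence R(5, 5) > 8.

E[X] = 7/64 ≈ 0.109; E[X] < 1, so R(5, 5) > 8.


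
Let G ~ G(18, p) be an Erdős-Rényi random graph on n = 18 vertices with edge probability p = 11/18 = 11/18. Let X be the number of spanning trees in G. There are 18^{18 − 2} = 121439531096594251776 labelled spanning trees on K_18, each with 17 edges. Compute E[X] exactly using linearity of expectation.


K_18 has 18^{18 − 2} = 121439531096594251776 labelled spanning trees.
For each such spanning tree H, let X_H = 1 if all 17 edges of H are present in G. Then P[X_H = 1] = p^{17} = (11/18)^{17} = 505447028499293771/2185911559738696531968.
Summing the indicators: E[X] = Σ_H E[X_H] = 121439531096594251776 · p^{17} = 121439531096594251776 · 505447028499293771/2185911559738696531968 = 505447028499293771/18.
Numerically: E[X] ≈ 2.808e+16.

E[X] = 121439531096594251776 · (11/18)^{17} = 505447028499293771/18 ≈ 2.808e+16.


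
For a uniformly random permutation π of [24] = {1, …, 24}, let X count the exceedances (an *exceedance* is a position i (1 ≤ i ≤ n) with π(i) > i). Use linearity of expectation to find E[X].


Write X = Σ_{i=1}^{24} X_i, where X_i = 1_{π(i) > i}.
For each fixed i, π(i) is uniform over {1, …, 24} (marginal of a uniform permutation), so P[π(i) > i] = (n − i)/n. Summing: Σ_{i=1}^{24} (n − i)/n = (0 + 1 + … + 23)/24 = 24(24 − 1)/(2·24) = (24 − 1)/2.
Hence E[X] = Σ_{i=1}^{24} (24 − i)/24 = 23/2 ≈ 11.500.

E[X] = 23/2 = 11.500.


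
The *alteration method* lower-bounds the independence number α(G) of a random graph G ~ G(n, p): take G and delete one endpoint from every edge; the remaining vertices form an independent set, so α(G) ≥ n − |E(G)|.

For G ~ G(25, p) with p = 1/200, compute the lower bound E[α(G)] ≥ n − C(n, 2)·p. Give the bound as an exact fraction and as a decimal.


E[|E(G)|] = C(25, 2)·p = 300 · (1/200) = 3/2.
E[α(G)] ≥ n − E[|E(G)|] = 25 − 3/2 = 47/2.
Numerically: ≈ 23.5000.
(This is only a lower bound; the true E[α(G)] may be larger.)

E[α(G)] ≥ 47/2 ≈ 23.5000.


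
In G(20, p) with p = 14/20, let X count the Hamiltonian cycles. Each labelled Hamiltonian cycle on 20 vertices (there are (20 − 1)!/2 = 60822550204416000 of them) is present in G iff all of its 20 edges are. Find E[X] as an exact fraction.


K_20 has (20 − 1)!/2 = 60822550204416000 labelled Hamiltonian cycles.
For each such Hamiltonian cycle H, let X_H = 1 if all 20 edges of H are present in G. Then P[X_H = 1] = p^{20} = (7/10)^{20} = 79792266297612001/100000000000000000000.
By linearity: E[X] = Σ_H E[X_H] = 60822550204416000 · p^{20} = 60822550204416000 · 79792266297612001/100000000000000000000 = 1184855742873690605203907421/24414062500000.
Numerically: E[X] ≈ 4.85317e+13.

E[X] = 60822550204416000 · (7/10)^{20} = 1184855742873690605203907421/24414062500000 ≈ 4.85317e+13.


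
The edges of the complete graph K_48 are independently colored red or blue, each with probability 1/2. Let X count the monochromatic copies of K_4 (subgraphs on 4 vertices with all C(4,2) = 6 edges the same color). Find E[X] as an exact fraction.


Let X = Σ_S X_S over the C(48, 4) = 194580 subsets S of size 4, where X_S = 1 if the K_4 on S is monochromatic.
For a fixed S, the K_4 on S has C(4, 2) = 6 edges. P[all 6 edges red] = (1/2)^6, and likewise for blue, so P[monochromatic] = 2·(1/2)^6 = 2^{1 − 6} = 1/32.
By linearity: E[X] = C(48, 4) · 2^{1 − 6} = 194580 · 1/32 = 48645/8.
Numerically: E[X] ≈ 6080.625.

E[X] = C(48,4)·2^(1−C(4,2)) = 48645/8 ≈ 6080.625.


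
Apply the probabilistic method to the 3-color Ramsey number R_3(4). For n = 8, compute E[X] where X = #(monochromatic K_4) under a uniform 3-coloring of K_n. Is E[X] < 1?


E[X] = C(8, 4) · 3^{1 − 6} = 70 · 3^{−5} = 70/243.
As a reduced fraction: E[X] = 70/243 ≈ 0.288066.
Is E[X] < 1? YES.
Since E[X] < 1, there exists a 3-coloring of K_{8} with no monochromatic K_4; hence R_3(4) > 8.

E[X] = 70/243 ≈ 0.288066; E[X] < 1, so R_3(4) > 8.


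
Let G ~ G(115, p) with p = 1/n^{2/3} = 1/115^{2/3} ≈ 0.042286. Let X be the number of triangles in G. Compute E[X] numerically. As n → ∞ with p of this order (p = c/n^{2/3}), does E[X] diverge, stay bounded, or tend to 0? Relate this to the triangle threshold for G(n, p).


Number of potential triangles: C(115, 3) = 246905.
Each occurs with probability p³ ≈ (0.042286)³ ≈ 7.5614367e-05.
By linearity: E[X] = C(115, 3)·p³ ≈ 246905 · 7.5614367e-05 ≈ 18.66957.
Since α = 2/3 < 1, p = c/n^{2/3} ≫ 1/n is above the triangle threshold p ~ 1/n. Asymptotically E[X] ~ (c³/6)·n^{3(1−α)} = (1³/6)·n^{1} → ∞; triangles are abundant w.h.p.

E[X] ≈ 18.66957; in regime p = Θ(1/n^{2/3}) E[X] diverges (above the triangle threshold p ~ 1/n).


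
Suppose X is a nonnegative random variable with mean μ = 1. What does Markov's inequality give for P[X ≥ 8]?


μ = E[X] = 1, a = 8.
Markov: P[X ≥ 8] ≤ μ/a = (1)/8 = 1/8.
Numerically: ≈ 0.125.
(Since a = 8 > μ = 1.000, the bound 1/8 is < 1 and informative.)

P[X ≥ 8] ≤ 1/8 ≈ 0.125.


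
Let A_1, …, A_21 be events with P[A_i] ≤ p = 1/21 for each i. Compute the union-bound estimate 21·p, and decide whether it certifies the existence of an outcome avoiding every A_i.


Union bound: P[∪_{i=1}^{21} A_i] ≤ Σ_i P[A_i] ≤ 21·p = 21·(1/21) = 1.
Numerically: 1 ≈ 1.000.
Is 1 < 1? NO.
Since the bound 1 is ≥ 1, the union bound is uninformative here; it does NOT by itself certify existence.

21·p = 1 ≈ 1.000; existence NOT certified by the union bound.


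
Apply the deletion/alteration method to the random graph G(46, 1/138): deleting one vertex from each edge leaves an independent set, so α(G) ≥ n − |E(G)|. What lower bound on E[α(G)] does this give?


E[|E(G)|] = C(46, 2)·p = 1035 · (1/138) = 15/2.
E[α(G)] ≥ n − E[|E(G)|] = 46 − 15/2 = 77/2.
Numerically: ≈ 38.500000.
(This is only a lower bound; the true E[α(G)] may be larger.)

E[α(G)] ≥ 77/2 ≈ 38.500000.


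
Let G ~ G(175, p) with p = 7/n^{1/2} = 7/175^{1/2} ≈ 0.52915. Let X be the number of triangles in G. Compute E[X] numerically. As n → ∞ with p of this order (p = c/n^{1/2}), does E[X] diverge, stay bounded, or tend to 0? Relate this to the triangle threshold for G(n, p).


Number of potential triangles: C(175, 3) = 877975.
Each occurs with probability p³ ≈ (0.52915)³ ≈ 1.4816207e-01.
By linearity: E[X] = C(175, 3)·p³ ≈ 877975 · 1.4816207e-01 ≈ 130082.59641.
Since α = 1/2 < 1, p = c/n^{1/2} ≫ 1/n is above the triangle threshold p ~ 1/n. Asymptotically E[X] ~ (c³/6)·n^{3(1−α)} = (7³/6)·n^{1.5} → ∞; triangles are abundant w.h.p.

E[X] ≈ 130082.59641; in regime p = Θ(1/n^{1/2}) E[X] diverges (above the triangle threshold p ~ 1/n).


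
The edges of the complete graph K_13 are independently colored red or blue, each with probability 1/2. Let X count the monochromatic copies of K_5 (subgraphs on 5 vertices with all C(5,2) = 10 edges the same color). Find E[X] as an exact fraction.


Let X = Σ_S X_S over the C(13, 5) = 1287 subsets S of size 5, where X_S = 1 if the K_5 on S is monochromatic.
For a fixed S, the K_5 on S has C(5, 2) = 10 edges. P[all 10 edges red] = (1/2)^10, and likewise for blue, so P[monochromatic] = 2·(1/2)^10 = 2^{1 − 10} = 1/512.
By linearity: E[X] = C(13, 5) · 2^{1 − 10} = 1287 · 1/512 = 1287/512.
Numerically: E[X] ≈ 2.513672.

E[X] = C(13,5)·2^(1−C(5,2)) = 1287/512 ≈ 2.513672.
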